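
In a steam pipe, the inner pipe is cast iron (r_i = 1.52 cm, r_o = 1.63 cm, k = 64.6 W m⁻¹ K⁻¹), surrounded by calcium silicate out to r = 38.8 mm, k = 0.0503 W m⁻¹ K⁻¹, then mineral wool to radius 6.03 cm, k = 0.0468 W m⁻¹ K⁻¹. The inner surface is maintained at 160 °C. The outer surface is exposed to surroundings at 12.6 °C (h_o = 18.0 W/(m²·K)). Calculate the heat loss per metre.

Resistance network (inner→outer):
  R'_cast iron = ln(0.0163/0.0152)/(2πk) = 0.06987/(2π·64.6) = 1.721×10^-4 m·K/W
  R'_calcium silicate = ln(0.0388/0.0163)/(2πk) = 0.8673/(2π·0.0503) = 2.744 m·K/W
  R'_mineral wool = ln(0.0603/0.0388)/(2πk) = 0.4409/(2π·0.0468) = 1.499 m·K/W
  R'_conv,out = 1/(2πr h) = 1/(2π·0.0603·18.0) = 0.1466 m·K/W
ΣR = 1.721×10^-4 + 2.744 + 1.499 + 0.1466 = 4.390 m·K/W
Q' = ΔT/ΣR = (160 °C − 12.6 °C)/4.390 = 33.6 W/m

Q' = 33.6 W/m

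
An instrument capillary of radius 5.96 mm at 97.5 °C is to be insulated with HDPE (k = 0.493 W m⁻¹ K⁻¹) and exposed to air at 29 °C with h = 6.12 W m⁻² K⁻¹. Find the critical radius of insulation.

r_cr = 8.06 cm

For a cylinder, r_cr = k_ins/h = 0.493/6.12 = 0.0806 m = 8.06 cm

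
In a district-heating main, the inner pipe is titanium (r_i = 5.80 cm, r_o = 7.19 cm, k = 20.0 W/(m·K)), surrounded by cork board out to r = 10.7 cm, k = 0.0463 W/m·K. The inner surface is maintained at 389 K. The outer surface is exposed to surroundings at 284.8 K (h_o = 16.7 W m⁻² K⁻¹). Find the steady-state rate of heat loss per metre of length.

Q' = 71.5 W/m

Series thermal resistances, inner to outer:
  R'_titanium = ln(0.0719/0.0580)/(2πk) = 0.2148/(2π·20.0) = 0.001710 m·K/W
  R'_cork board = ln(0.107/0.0719)/(2πk) = 0.3976/(2π·0.0463) = 1.367 m·K/W
  R'_conv,out = 1/(2πr h) = 1/(2π·0.107·16.7) = 0.08907 m·K/W
ΣR = 0.001710 + 1.367 + 0.08907 = 1.458 m·K/W
Q' = ΔT/ΣR = (389 K − 284.8 K)/1.458 = 71.5 W/m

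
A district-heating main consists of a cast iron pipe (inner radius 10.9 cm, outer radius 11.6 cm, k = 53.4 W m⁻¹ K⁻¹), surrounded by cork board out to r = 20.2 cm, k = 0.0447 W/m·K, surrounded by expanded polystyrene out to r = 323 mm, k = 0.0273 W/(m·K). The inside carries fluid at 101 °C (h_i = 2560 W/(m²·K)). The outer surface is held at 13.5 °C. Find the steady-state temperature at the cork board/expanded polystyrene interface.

Treat each layer as a resistance in series:
  R'_conv,in = 1/(2πr h) = 1/(2π·0.109·2560) = 5.704×10^-4 m·K/W
  R'_cast iron = ln(0.116/0.109)/(2πk) = 0.06224/(2π·53.4) = 1.855×10^-4 m·K/W
  R'_cork board = ln(0.202/0.116)/(2πk) = 0.5547/(2π·0.0447) = 1.975 m·K/W
  R'_expanded polystyrene = ln(0.323/0.202)/(2πk) = 0.4694/(2π·0.0273) = 2.736 m·K/W
ΣR = 5.704×10^-4 + 1.855×10^-4 + 1.975 + 2.736 = 4.712 m·K/W
Q' = ΔT/ΣR = (101 °C − 13.5 °C)/4.712 = 18.57 W/m
From the inner boundary to the cork board/expanded polystyrene interface, ΣR_partial = 1.976 m·K/W.
T_interface = T_in − Q'·ΣR_partial = 101 °C − (18.57)(1.976) = 64.3 °C

T = 64.3 °C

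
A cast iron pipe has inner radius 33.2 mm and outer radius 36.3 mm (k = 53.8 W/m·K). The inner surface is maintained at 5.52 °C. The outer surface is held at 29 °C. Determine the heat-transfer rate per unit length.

Q' = 2πk·ΔT/ln(r₂/r₁) = 2π × 53.8 × 23.48 / ln(0.0363/0.0332) = 88900 W/m

Q' = 88900 W/m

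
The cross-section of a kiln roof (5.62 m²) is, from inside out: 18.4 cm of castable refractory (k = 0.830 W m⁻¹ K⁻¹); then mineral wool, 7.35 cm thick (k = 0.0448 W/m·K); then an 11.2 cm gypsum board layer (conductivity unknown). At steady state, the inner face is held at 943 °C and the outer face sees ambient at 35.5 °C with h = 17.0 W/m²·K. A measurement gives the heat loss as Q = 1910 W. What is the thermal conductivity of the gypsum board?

ΣR = ΔT/Q = |943 − 35.5|/1910 = 0.4751 K/W
Known resistances:
  R_castable refractory = L/(kA) = 0.184/(0.830·5.62) = 0.03945 K/W
  R_mineral wool = L/(kA) = 0.0735/(0.0448·5.62) = 0.2919 K/W
  R_conv,out = 1/(hA) = 1/(17.0·5.62) = 0.01047 K/W
R_gypsum board = ΣR − ΣR_known = 0.4751 − 0.3418 = 0.1333 K/W
L/(kA) = 0.1333 ⇒ k = 0.112/(0.1333·5.62) = 0.150 W/m·K

k = 0.150 W/m·K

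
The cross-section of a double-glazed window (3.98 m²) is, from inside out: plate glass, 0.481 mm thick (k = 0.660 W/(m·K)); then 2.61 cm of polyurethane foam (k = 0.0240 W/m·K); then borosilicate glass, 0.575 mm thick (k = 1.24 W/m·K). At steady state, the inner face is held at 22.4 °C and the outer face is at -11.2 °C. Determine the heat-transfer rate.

Resistance network (inner→outer):
  R_plate glass = L/(kA) = 4.81×10^-4/(0.660·3.98) = 1.831×10^-4 K/W
  R_polyurethane foam = L/(kA) = 0.0261/(0.0240·3.98) = 0.2732 K/W
  R_borosilicate glass = L/(kA) = 5.75×10^-4/(1.24·3.98) = 1.165×10^-4 K/W
ΣR = 1.831×10^-4 + 0.2732 + 1.165×10^-4 = 0.2735 K/W
Q = ΔT/ΣR = (22.4 °C − -11.2 °C)/0.2735 = 123 W

Q = 123 W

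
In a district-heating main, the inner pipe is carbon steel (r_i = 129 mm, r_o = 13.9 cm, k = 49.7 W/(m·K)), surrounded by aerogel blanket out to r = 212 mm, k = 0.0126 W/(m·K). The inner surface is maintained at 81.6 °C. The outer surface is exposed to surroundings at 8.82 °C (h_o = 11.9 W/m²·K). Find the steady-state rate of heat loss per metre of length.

Treat each layer as a resistance in series:
  R'_carbon steel = ln(0.139/0.129)/(2πk) = 0.07466/(2π·49.7) = 2.391×10^-4 m·K/W
  R'_aerogel blanket = ln(0.212/0.139)/(2πk) = 0.4221/(2π·0.0126) = 5.332 m·K/W
  R'_conv,out = 1/(2πr h) = 1/(2π·0.212·11.9) = 0.06309 m·K/W
ΣR = 2.391×10^-4 + 5.332 + 0.06309 = 5.395 m·K/W
Q' = ΔT/ΣR = (81.6 °C − 8.82 °C)/5.395 = 13.5 W/m

Q' = 13.5 W/m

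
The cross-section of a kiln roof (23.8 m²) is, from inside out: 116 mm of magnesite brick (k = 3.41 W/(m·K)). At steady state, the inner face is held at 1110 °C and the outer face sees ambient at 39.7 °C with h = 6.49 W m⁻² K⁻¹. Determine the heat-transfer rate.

Series thermal resistances, inner to outer:
  R_magnesite brick = L/(kA) = 0.116/(3.41·23.8) = 0.001429 K/W
  R_conv,out = 1/(hA) = 1/(6.49·23.8) = 0.006474 K/W
ΣR = 0.001429 + 0.006474 = 0.007903 K/W
Q = ΔT/ΣR = (1110 °C − 39.7 °C)/0.007903 = 1.35×10^5 W

Q = 135 kW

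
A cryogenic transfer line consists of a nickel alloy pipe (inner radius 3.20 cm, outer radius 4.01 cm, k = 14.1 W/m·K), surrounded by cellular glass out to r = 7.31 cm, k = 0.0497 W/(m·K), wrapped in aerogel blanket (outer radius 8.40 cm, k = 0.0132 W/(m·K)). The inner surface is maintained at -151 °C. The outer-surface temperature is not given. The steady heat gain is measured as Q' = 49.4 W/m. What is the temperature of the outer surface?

T_out = 26.9 °C

Series resistances:
  R'_nickel alloy = ln(0.0401/0.0320)/(2πk) = 0.2256/(2π·14.1) = 0.002547 m·K/W
  R'_cellular glass = ln(0.0731/0.0401)/(2πk) = 0.6005/(2π·0.0497) = 1.923 m·K/W
  R'_aerogel blanket = ln(0.0840/0.0731)/(2πk) = 0.1390/(2π·0.0132) = 1.676 m·K/W
ΣR = 3.601 m·K/W
ΔT = Q'·ΣR = 49.4 × 3.601 = 177.9 K
Heat flows inward, so T_out = T_in + ΔT = -151 + 177.9 = 26.9 °C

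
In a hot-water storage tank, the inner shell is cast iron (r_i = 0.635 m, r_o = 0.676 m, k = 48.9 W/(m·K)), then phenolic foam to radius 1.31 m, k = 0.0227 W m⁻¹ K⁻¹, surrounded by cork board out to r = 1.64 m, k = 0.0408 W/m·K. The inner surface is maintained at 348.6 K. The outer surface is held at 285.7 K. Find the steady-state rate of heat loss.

Q = 22.4 W

Treat each layer as a resistance in series:
  R_cast iron = (1/0.635 − 1/0.676)/(4πk) = 0.09551/(4π·48.9) = 1.554×10^-4 K/W
  R_phenolic foam = (1/0.676 − 1/1.31)/(4πk) = 0.7159/(4π·0.0227) = 2.510 K/W
  R_cork board = (1/1.31 − 1/1.64)/(4πk) = 0.1536/(4π·0.0408) = 0.2996 K/W
ΣR = 1.554×10^-4 + 2.510 + 0.2996 = 2.810 K/W
Q = ΔT/ΣR = (348.6 K − 285.7 K)/2.810 = 22.4 W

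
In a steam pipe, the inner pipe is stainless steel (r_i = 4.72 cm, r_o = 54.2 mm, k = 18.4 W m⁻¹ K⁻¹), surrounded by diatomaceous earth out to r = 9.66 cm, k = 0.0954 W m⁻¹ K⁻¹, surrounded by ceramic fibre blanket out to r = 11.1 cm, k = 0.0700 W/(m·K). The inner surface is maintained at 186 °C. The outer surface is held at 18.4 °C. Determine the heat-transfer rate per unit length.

Q' = 131 W/m

Series thermal resistances, inner to outer:
  R'_stainless steel = ln(0.0542/0.0472)/(2πk) = 0.1383/(2π·18.4) = 0.001196 m·K/W
  R'_diatomaceous earth = ln(0.0966/0.0542)/(2πk) = 0.5779/(2π·0.0954) = 0.9641 m·K/W
  R'_ceramic fibre blanket = ln(0.111/0.0966)/(2πk) = 0.1390/(2π·0.0700) = 0.3159 m·K/W
ΣR = 0.001196 + 0.9641 + 0.3159 = 1.281 m·K/W
Q' = ΔT/ΣR = (186 °C − 18.4 °C)/1.281 = 131 W/m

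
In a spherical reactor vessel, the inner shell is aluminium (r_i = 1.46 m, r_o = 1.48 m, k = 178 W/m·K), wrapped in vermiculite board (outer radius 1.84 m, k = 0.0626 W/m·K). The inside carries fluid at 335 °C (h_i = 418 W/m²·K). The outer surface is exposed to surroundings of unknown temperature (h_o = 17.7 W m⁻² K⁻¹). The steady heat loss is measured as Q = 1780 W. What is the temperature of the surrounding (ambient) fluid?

Sum the resistances:
  R_conv,in = 1/(4πr²h) = 1/(4π·1.46²·418) = 8.931×10^-5 K/W
  R_aluminium = (1/1.46 − 1/1.48)/(4πk) = 0.009256/(4π·178) = 4.138×10^-6 K/W
  R_vermiculite board = (1/1.48 − 1/1.84)/(4πk) = 0.1322/(4π·0.0626) = 0.1681 K/W
  R_conv,out = 1/(4πr²h) = 1/(4π·1.84²·17.7) = 0.001328 K/W
ΣR = 0.1695 K/W
ΔT = Q·ΣR = 1780 × 0.1695 = 301.7 K
Heat flows outward, so T_out = T_in − ΔT = 335 − 301.7 = 33.3 °C

T_out = 33.3 °C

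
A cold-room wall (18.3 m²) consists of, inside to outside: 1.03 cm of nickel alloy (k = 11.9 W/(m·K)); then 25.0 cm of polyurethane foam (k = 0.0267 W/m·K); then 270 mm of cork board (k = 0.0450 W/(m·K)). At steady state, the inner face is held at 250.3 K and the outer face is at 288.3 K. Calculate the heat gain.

Q = 45.3 W

Series thermal resistances, inner to outer:
  R_nickel alloy = L/(kA) = 0.0103/(11.9·18.3) = 4.730×10^-5 K/W
  R_polyurethane foam = L/(kA) = 0.250/(0.0267·18.3) = 0.5117 K/W
  R_cork board = L/(kA) = 0.270/(0.0450·18.3) = 0.3279 K/W
ΣR = 4.730×10^-5 + 0.5117 + 0.3279 = 0.8396 K/W
Q = ΔT/ΣR = (250.3 K − 288.3 K)/0.8396 = -45.3 W
(Negative Q ⇒ heat flows inward; heat gain = 45.3 W.)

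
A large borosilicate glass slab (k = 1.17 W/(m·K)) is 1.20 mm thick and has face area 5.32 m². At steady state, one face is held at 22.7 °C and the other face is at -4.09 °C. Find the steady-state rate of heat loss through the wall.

Q = kA·ΔT/L = 1.17 × 5.32 × |22.7 °C − -4.09 °C| / 0.00120 = 1.39×10^5 W

Q = 1.39×10^5 W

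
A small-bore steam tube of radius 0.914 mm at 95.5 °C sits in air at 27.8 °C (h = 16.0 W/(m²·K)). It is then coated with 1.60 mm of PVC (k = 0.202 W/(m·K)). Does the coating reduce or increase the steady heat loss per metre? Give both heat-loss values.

increases: 6.22 → 14.2 W/m

Critical radius for a cylinder: r_cr = k/h = 0.0126 m = 1.26 cm.
Outer radius after coating: r₂ = 9.14×10^-4 + 0.00160 = 0.002514 m.
Since r₁ < r_cr and r₂ ≤ r_cr, the coating moves toward the maximum at r_cr — heat loss rises.
Bare: R = 1/(2πr₁h) = 10.88 m·K/W; Q = 67.7/10.88 = 6.22 W/m.
Coated: R = R_cond + R_conv = 4.754 m·K/W; Q = 67.7/4.754 = 14.2 W/m.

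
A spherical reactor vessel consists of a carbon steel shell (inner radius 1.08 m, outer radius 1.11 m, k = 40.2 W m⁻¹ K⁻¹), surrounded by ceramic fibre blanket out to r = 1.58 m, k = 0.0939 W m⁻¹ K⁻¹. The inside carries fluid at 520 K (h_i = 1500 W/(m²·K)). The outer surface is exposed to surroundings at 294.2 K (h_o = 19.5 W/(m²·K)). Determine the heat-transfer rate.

Q = 987 W

Series thermal resistances, inner to outer:
  R_conv,in = 1/(4πr²h) = 1/(4π·1.08²·1500) = 4.548×10^-5 K/W
  R_carbon steel = (1/1.08 − 1/1.11)/(4πk) = 0.02503/(4π·40.2) = 4.954×10^-5 K/W
  R_ceramic fibre blanket = (1/1.11 − 1/1.58)/(4πk) = 0.2680/(4π·0.0939) = 0.2271 K/W
  R_conv,out = 1/(4πr²h) = 1/(4π·1.58²·19.5) = 0.001635 K/W
ΣR = 4.548×10^-5 + 4.954×10^-5 + 0.2271 + 0.001635 = 0.2288 K/W
Q = ΔT/ΣR = (520 K − 294.2 K)/0.2288 = 987 W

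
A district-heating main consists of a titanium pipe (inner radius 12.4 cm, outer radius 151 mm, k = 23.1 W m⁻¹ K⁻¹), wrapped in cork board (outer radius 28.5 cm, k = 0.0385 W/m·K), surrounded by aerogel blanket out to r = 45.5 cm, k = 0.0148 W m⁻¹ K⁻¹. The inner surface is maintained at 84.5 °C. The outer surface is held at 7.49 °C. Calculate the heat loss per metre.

Treat each layer as a resistance in series:
  R'_titanium = ln(0.151/0.124)/(2πk) = 0.1970/(2π·23.1) = 0.001357 m·K/W
  R'_cork board = ln(0.285/0.151)/(2πk) = 0.6352/(2π·0.0385) = 2.626 m·K/W
  R'_aerogel blanket = ln(0.455/0.285)/(2πk) = 0.4678/(2π·0.0148) = 5.031 m·K/W
ΣR = 0.001357 + 2.626 + 5.031 = 7.658 m·K/W
Q' = ΔT/ΣR = (84.5 °C − 7.49 °C)/7.658 = 10.1 W/m

Q' = 10.1 W/m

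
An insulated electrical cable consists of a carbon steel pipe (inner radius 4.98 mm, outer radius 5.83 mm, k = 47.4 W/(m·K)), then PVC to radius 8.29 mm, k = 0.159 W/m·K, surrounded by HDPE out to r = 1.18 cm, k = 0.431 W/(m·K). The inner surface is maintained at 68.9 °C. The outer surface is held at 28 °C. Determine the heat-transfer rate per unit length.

Q' = 84.6 W/m

Series thermal resistances, inner to outer:
  R'_carbon steel = ln(0.00583/0.00498)/(2πk) = 0.1576/(2π·47.4) = 5.291×10^-4 m·K/W
  R'_PVC = ln(0.00829/0.00583)/(2πk) = 0.3520/(2π·0.159) = 0.3524 m·K/W
  R'_HDPE = ln(0.0118/0.00829)/(2πk) = 0.3530/(2π·0.431) = 0.1304 m·K/W
ΣR = 5.291×10^-4 + 0.3524 + 0.1304 = 0.4833 m·K/W
Q' = ΔT/ΣR = (68.9 °C − 28 °C)/0.4833 = 84.6 W/m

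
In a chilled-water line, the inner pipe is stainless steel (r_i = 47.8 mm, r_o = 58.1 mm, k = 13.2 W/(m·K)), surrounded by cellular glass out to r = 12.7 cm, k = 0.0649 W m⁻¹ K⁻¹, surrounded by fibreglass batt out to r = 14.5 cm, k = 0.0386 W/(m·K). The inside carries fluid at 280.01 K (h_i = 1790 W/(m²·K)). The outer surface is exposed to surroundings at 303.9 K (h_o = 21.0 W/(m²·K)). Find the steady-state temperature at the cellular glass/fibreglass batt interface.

Treat each layer as a resistance in series:
  R'_conv,in = 1/(2πr h) = 1/(2π·0.0478·1790) = 0.001860 m·K/W
  R'_stainless steel = ln(0.0581/0.0478)/(2πk) = 0.1951/(2π·13.2) = 0.002353 m·K/W
  R'_cellular glass = ln(0.127/0.0581)/(2πk) = 0.7820/(2π·0.0649) = 1.918 m·K/W
  R'_fibreglass batt = ln(0.145/0.127)/(2πk) = 0.1325/(2π·0.0386) = 0.5465 m·K/W
  R'_conv,out = 1/(2πr h) = 1/(2π·0.145·21.0) = 0.05227 m·K/W
ΣR = 0.001860 + 0.002353 + 1.918 + 0.5465 + 0.05227 = 2.521 m·K/W
Q' = ΔT/ΣR = (280.01 K − 303.9 K)/2.521 = -9.476 W/m
From the inner boundary to the cellular glass/fibreglass batt interface, ΣR_partial = 1.922 m·K/W.
T_interface = T_in − Q'·ΣR_partial = 280.01 K − (-9.476)(1.922) = 298.2 K

T = 298.2 K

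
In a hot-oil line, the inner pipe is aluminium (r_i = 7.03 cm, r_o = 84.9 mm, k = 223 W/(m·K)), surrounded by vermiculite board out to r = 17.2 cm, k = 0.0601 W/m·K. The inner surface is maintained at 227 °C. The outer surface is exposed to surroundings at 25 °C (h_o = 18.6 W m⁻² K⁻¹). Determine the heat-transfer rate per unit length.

Resistance network (inner→outer):
  R'_aluminium = ln(0.0849/0.0703)/(2πk) = 0.1887/(2π·223) = 1.347×10^-4 m·K/W
  R'_vermiculite board = ln(0.172/0.0849)/(2πk) = 0.7060/(2π·0.0601) = 1.870 m·K/W
  R'_conv,out = 1/(2πr h) = 1/(2π·0.172·18.6) = 0.04975 m·K/W
ΣR = 1.347×10^-4 + 1.870 + 0.04975 = 1.920 m·K/W
Q' = ΔT/ΣR = (227 °C − 25 °C)/1.920 = 105 W/m

Q' = 105 W/m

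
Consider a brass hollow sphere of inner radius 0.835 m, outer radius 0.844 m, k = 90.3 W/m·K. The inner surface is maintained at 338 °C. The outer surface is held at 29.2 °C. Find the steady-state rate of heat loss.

Q = 4πk·ΔT/(1/r₁ − 1/r₂) = 4π × 90.3 × 308.8 / (1/0.835 − 1/0.844) = 2.74×10^7 W

Q = 27400 kW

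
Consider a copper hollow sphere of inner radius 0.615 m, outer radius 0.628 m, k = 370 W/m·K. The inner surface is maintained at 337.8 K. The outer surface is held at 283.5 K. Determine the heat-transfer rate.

Q = 7500 kW

Q = 4πk·ΔT/(1/r₁ − 1/r₂) = 4π × 370 × 54.3 / (1/0.615 − 1/0.628) = 7.50×10^6 W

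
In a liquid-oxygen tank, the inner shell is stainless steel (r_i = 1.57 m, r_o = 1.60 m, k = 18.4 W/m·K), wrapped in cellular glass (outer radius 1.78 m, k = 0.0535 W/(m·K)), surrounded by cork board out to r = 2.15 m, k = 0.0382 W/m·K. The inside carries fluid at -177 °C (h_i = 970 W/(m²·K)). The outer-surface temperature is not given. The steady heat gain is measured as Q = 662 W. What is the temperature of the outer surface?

Series resistances:
  R_conv,in = 1/(4πr²h) = 1/(4π·1.57²·970) = 3.328×10^-5 K/W
  R_stainless steel = (1/1.57 − 1/1.60)/(4πk) = 0.01194/(4π·18.4) = 5.165×10^-5 K/W
  R_cellular glass = (1/1.60 − 1/1.78)/(4πk) = 0.06320/(4π·0.0535) = 0.09401 K/W
  R_cork board = (1/1.78 − 1/2.15)/(4πk) = 0.09668/(4π·0.0382) = 0.2014 K/W
ΣR = 0.2955 K/W
ΔT = Q·ΣR = 662 × 0.2955 = 195.6 K
Heat flows inward, so T_out = T_in + ΔT = -177 + 195.6 = 18.6 °C

T_out = 18.6 °C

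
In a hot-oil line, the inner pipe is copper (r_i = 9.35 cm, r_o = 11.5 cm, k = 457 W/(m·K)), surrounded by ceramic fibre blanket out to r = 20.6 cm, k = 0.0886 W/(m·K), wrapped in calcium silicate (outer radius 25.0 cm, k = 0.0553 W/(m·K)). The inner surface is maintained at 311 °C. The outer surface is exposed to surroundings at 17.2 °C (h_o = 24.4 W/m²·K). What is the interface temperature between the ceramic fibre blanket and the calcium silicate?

T = 122 °C

Series thermal resistances, inner to outer:
  R'_copper = ln(0.115/0.0935)/(2πk) = 0.2070/(2π·457) = 7.208×10^-5 m·K/W
  R'_ceramic fibre blanket = ln(0.206/0.115)/(2πk) = 0.5829/(2π·0.0886) = 1.047 m·K/W
  R'_calcium silicate = ln(0.250/0.206)/(2πk) = 0.1936/(2π·0.0553) = 0.5571 m·K/W
  R'_conv,out = 1/(2πr h) = 1/(2π·0.250·24.4) = 0.02609 m·K/W
ΣR = 7.208×10^-5 + 1.047 + 0.5571 + 0.02609 = 1.630 m·K/W
Q' = ΔT/ΣR = (311 °C − 17.2 °C)/1.630 = 180.2 W/m
From the inner boundary to the ceramic fibre blanket/calcium silicate interface, ΣR_partial = 1.047 m·K/W.
T_interface = T_in − Q'·ΣR_partial = 311 °C − (180.2)(1.047) = 122 °C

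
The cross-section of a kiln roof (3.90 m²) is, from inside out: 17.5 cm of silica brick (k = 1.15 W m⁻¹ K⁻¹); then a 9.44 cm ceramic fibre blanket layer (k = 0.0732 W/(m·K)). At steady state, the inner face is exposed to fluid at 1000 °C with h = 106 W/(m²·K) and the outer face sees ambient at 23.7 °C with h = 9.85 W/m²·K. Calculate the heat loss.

Q = 2450 W

Series thermal resistances, inner to outer:
  R_conv,in = 1/(hA) = 1/(106·3.90) = 0.002419 K/W
  R_silica brick = L/(kA) = 0.175/(1.15·3.90) = 0.03902 K/W
  R_ceramic fibre blanket = L/(kA) = 0.0944/(0.0732·3.90) = 0.3307 K/W
  R_conv,out = 1/(hA) = 1/(9.85·3.90) = 0.02603 K/W
ΣR = 0.002419 + 0.03902 + 0.3307 + 0.02603 = 0.3982 K/W
Q = ΔT/ΣR = (1000 °C − 23.7 °C)/0.3982 = 2450 W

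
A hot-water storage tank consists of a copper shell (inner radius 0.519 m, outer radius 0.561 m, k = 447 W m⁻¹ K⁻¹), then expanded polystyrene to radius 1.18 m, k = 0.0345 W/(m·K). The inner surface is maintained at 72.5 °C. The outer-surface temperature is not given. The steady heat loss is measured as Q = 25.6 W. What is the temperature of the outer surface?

T_out = 17.3 °C

Sum the resistances:
  R_copper = (1/0.519 − 1/0.561)/(4πk) = 0.1443/(4π·447) = 2.568×10^-5 K/W
  R_expanded polystyrene = (1/0.561 − 1/1.18)/(4πk) = 0.9351/(4π·0.0345) = 2.157 K/W
ΣR = 2.157 K/W
ΔT = Q·ΣR = 25.6 × 2.157 = 55.22 K
Heat flows outward, so T_out = T_in − ΔT = 72.5 − 55.22 = 17.3 °C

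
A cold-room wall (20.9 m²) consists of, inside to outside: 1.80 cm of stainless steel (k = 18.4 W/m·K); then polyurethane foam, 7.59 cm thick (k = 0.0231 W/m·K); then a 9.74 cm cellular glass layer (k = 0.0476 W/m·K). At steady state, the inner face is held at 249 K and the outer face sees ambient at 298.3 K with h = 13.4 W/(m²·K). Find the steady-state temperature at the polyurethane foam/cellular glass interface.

T = 278.96 K

Series thermal resistances, inner to outer:
  R_stainless steel = L/(kA) = 0.0180/(18.4·20.9) = 4.681×10^-5 K/W
  R_polyurethane foam = L/(kA) = 0.0759/(0.0231·20.9) = 0.1572 K/W
  R_cellular glass = L/(kA) = 0.0974/(0.0476·20.9) = 0.09791 K/W
  R_conv,out = 1/(hA) = 1/(13.4·20.9) = 0.003571 K/W
ΣR = 4.681×10^-5 + 0.1572 + 0.09791 + 0.003571 = 0.2587 K/W
Q = ΔT/ΣR = (249 K − 298.3 K)/0.2587 = -190.6 W
From the inner boundary to the polyurethane foam/cellular glass interface, ΣR_partial = 0.1572 K/W.
T_interface = T_in − Q·ΣR_partial = 249 K − (-190.6)(0.1572) = 278.96 K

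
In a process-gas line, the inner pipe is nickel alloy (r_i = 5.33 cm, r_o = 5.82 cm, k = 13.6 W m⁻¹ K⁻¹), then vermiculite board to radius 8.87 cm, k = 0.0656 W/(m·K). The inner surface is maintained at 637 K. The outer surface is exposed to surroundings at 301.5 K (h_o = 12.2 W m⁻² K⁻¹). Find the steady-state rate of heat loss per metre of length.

Resistance network (inner→outer):
  R'_nickel alloy = ln(0.0582/0.0533)/(2πk) = 0.08795/(2π·13.6) = 0.001029 m·K/W
  R'_vermiculite board = ln(0.0887/0.0582)/(2πk) = 0.4214/(2π·0.0656) = 1.022 m·K/W
  R'_conv,out = 1/(2πr h) = 1/(2π·0.0887·12.2) = 0.1471 m·K/W
ΣR = 0.001029 + 1.022 + 0.1471 = 1.170 m·K/W
Q' = ΔT/ΣR = (637 K − 301.5 K)/1.170 = 287 W/m

Q' = 287 W/m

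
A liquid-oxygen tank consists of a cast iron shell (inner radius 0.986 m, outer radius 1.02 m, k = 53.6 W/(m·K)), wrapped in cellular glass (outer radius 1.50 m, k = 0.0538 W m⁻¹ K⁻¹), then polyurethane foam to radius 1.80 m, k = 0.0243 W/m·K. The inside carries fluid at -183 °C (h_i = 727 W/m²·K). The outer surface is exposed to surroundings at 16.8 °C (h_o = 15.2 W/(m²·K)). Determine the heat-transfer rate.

Treat each layer as a resistance in series:
  R_conv,in = 1/(4πr²h) = 1/(4π·0.986²·727) = 1.126×10^-4 K/W
  R_cast iron = (1/0.986 − 1/1.02)/(4πk) = 0.03381/(4π·53.6) = 5.019×10^-5 K/W
  R_cellular glass = (1/1.02 − 1/1.50)/(4πk) = 0.3137/(4π·0.0538) = 0.4640 K/W
  R_polyurethane foam = (1/1.50 − 1/1.80)/(4πk) = 0.1111/(4π·0.0243) = 0.3639 K/W
  R_conv,out = 1/(4πr²h) = 1/(4π·1.80²·15.2) = 0.001616 K/W
ΣR = 1.126×10^-4 + 5.019×10^-5 + 0.4640 + 0.3639 + 0.001616 = 0.8297 K/W
Q = ΔT/ΣR = (-183 °C − 16.8 °C)/0.8297 = -241 W
(Negative Q ⇒ heat flows inward; heat gain = 241 W.)

Q = 241 W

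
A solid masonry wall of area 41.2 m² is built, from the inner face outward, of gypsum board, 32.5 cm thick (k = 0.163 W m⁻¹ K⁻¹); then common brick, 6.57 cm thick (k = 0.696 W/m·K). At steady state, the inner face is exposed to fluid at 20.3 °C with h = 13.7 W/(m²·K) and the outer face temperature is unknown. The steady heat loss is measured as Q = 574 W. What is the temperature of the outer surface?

T_out = -9.81 °C

Series resistances:
  R_conv,in = 1/(hA) = 1/(13.7·41.2) = 0.001772 K/W
  R_gypsum board = L/(kA) = 0.325/(0.163·41.2) = 0.04839 K/W
  R_common brick = L/(kA) = 0.0657/(0.696·41.2) = 0.002291 K/W
ΣR = 0.05246 K/W
ΔT = Q·ΣR = 574 × 0.05246 = 30.11 K
Heat flows outward, so T_out = T_in − ΔT = 20.3 − 30.11 = -9.81 °C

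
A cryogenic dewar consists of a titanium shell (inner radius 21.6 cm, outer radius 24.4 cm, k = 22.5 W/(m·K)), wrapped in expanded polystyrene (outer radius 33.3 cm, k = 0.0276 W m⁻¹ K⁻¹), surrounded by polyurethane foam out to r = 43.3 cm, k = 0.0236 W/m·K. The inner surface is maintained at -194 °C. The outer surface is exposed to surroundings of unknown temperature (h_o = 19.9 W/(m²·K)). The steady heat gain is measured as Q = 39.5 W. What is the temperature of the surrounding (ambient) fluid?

T_out = 24.0 °C

Sum the resistances:
  R_titanium = (1/0.216 − 1/0.244)/(4πk) = 0.5313/(4π·22.5) = 0.001879 K/W
  R_expanded polystyrene = (1/0.244 − 1/0.333)/(4πk) = 1.095/(4π·0.0276) = 3.158 K/W
  R_polyurethane foam = (1/0.333 − 1/0.433)/(4πk) = 0.6935/(4π·0.0236) = 2.339 K/W
  R_conv,out = 1/(4πr²h) = 1/(4π·0.433²·19.9) = 0.02133 K/W
ΣR = 5.520 K/W
ΔT = Q·ΣR = 39.5 × 5.520 = 218.0 K
Heat flows inward, so T_out = T_in + ΔT = -194 + 218.0 = 24.0 °C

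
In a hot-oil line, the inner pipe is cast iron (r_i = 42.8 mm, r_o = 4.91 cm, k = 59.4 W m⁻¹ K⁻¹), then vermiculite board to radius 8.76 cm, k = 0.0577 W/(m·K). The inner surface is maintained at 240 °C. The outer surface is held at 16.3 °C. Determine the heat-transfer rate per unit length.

Treat each layer as a resistance in series:
  R'_cast iron = ln(0.0491/0.0428)/(2πk) = 0.1373/(2π·59.4) = 3.679×10^-4 m·K/W
  R'_vermiculite board = ln(0.0876/0.0491)/(2πk) = 0.5789/(2π·0.0577) = 1.597 m·K/W
ΣR = 3.679×10^-4 + 1.597 = 1.597 m·K/W
Q' = ΔT/ΣR = (240 °C − 16.3 °C)/1.597 = 140 W/m

Q' = 140 W/m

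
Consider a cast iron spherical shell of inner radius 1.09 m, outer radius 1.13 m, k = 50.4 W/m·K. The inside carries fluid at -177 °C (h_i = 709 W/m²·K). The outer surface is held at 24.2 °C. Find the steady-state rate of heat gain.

Q = 1380 kW

Series thermal resistances, inner to outer:
  R_conv,in = 1/(4πr²h) = 1/(4π·1.09²·709) = 9.447×10^-5 K/W
  R_cast iron = (1/1.09 − 1/1.13)/(4πk) = 0.03248/(4π·50.4) = 5.128×10^-5 K/W
ΣR = 9.447×10^-5 + 5.128×10^-5 = 1.457×10^-4 K/W
Q = ΔT/ΣR = (-177 °C − 24.2 °C)/1.457×10^-4 = -1.38×10^6 W
(Negative Q ⇒ heat flows inward; heat gain = 1.38×10^6 W.)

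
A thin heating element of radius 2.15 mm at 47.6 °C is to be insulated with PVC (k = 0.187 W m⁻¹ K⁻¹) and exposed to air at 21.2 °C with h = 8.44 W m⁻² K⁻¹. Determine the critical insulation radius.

r_cr = 2.22 cm

For a cylinder, r_cr = k_ins/h = 0.187/8.44 = 0.0222 m = 2.22 cm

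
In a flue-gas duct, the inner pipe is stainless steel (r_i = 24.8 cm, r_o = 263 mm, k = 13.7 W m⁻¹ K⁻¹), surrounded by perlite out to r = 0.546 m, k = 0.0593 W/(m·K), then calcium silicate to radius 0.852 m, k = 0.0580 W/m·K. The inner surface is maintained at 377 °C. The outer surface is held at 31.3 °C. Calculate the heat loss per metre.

Q' = 109 W/m

Resistance network (inner→outer):
  R'_stainless steel = ln(0.263/0.248)/(2πk) = 0.05873/(2π·13.7) = 6.822×10^-4 m·K/W
  R'_perlite = ln(0.546/0.263)/(2πk) = 0.7305/(2π·0.0593) = 1.960 m·K/W
  R'_calcium silicate = ln(0.852/0.546)/(2πk) = 0.4450/(2π·0.0580) = 1.221 m·K/W
ΣR = 6.822×10^-4 + 1.960 + 1.221 = 3.182 m·K/W
Q' = ΔT/ΣR = (377 °C − 31.3 °C)/3.182 = 109 W/m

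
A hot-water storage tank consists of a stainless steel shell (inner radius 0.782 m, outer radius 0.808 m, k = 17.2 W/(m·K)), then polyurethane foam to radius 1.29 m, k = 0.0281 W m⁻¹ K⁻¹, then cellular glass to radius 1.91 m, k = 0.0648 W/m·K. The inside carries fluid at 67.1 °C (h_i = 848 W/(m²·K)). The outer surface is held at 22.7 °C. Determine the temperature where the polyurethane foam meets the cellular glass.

Treat each layer as a resistance in series:
  R_conv,in = 1/(4πr²h) = 1/(4π·0.782²·848) = 1.535×10^-4 K/W
  R_stainless steel = (1/0.782 − 1/0.808)/(4πk) = 0.04115/(4π·17.2) = 1.904×10^-4 K/W
  R_polyurethane foam = (1/0.808 − 1/1.29)/(4πk) = 0.4624/(4π·0.0281) = 1.310 K/W
  R_cellular glass = (1/1.29 − 1/1.91)/(4πk) = 0.2516/(4π·0.0648) = 0.3090 K/W
ΣR = 1.535×10^-4 + 1.904×10^-4 + 1.310 + 0.3090 = 1.619 K/W
Q = ΔT/ΣR = (67.1 °C − 22.7 °C)/1.619 = 27.42 W
From the inner boundary to the polyurethane foam/cellular glass interface, ΣR_partial = 1.310 K/W.
T_interface = T_in − Q·ΣR_partial = 67.1 °C − (27.42)(1.310) = 31.2 °C

T = 31.2 °C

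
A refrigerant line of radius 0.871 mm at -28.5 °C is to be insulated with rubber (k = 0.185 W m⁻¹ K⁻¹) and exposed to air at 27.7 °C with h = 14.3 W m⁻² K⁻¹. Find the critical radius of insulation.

For a cylinder, r_cr = k_ins/h = 0.185/14.3 = 0.0129 m = 1.29 cm

r_cr = 1.29 cm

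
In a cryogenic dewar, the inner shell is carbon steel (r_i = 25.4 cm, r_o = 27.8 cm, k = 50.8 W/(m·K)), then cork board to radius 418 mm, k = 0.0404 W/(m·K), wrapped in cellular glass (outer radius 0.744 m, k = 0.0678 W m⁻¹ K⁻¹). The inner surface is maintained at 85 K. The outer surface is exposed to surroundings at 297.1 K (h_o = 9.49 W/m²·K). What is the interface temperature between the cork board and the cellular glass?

T = 224.1 K

Treat each layer as a resistance in series:
  R_carbon steel = (1/0.254 − 1/0.278)/(4πk) = 0.3399/(4π·50.8) = 5.324×10^-4 K/W
  R_cork board = (1/0.278 − 1/0.418)/(4πk) = 1.205/(4π·0.0404) = 2.373 K/W
  R_cellular glass = (1/0.418 − 1/0.744)/(4πk) = 1.048/(4π·0.0678) = 1.230 K/W
  R_conv,out = 1/(4πr²h) = 1/(4π·0.744²·9.49) = 0.01515 K/W
ΣR = 5.324×10^-4 + 2.373 + 1.230 + 0.01515 = 3.619 K/W
Q = ΔT/ΣR = (85 K − 297.1 K)/3.619 = -58.61 W
From the inner boundary to the cork board/cellular glass interface, ΣR_partial = 2.374 K/W.
T_interface = T_in − Q·ΣR_partial = 85 K − (-58.61)(2.374) = 224.1 K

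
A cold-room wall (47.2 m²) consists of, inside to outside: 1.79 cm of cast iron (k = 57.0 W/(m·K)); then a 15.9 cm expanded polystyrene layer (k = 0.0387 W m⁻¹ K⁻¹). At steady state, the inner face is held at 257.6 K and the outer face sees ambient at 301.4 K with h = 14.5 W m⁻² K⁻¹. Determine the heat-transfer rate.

Series thermal resistances, inner to outer:
  R_cast iron = L/(kA) = 0.0179/(57.0·47.2) = 6.653×10^-6 K/W
  R_expanded polystyrene = L/(kA) = 0.159/(0.0387·47.2) = 0.08705 K/W
  R_conv,out = 1/(hA) = 1/(14.5·47.2) = 0.001461 K/W
ΣR = 6.653×10^-6 + 0.08705 + 0.001461 = 0.08852 K/W
Q = ΔT/ΣR = (257.6 K − 301.4 K)/0.08852 = -495 W
(Negative Q ⇒ heat flows inward; heat gain = 495 W.)

Q = 495 W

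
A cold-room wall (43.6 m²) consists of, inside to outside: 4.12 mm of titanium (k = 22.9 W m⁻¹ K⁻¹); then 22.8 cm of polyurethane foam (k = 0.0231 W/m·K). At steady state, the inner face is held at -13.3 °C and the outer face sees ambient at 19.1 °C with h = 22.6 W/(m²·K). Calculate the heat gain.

Q = 142 W

Treat each layer as a resistance in series:
  R_titanium = L/(kA) = 0.00412/(22.9·43.6) = 4.126×10^-6 K/W
  R_polyurethane foam = L/(kA) = 0.228/(0.0231·43.6) = 0.2264 K/W
  R_conv,out = 1/(hA) = 1/(22.6·43.6) = 0.001015 K/W
ΣR = 4.126×10^-6 + 0.2264 + 0.001015 = 0.2274 K/W
Q = ΔT/ΣR = (-13.3 °C − 19.1 °C)/0.2274 = -142 W
(Negative Q ⇒ heat flows inward; heat gain = 142 W.)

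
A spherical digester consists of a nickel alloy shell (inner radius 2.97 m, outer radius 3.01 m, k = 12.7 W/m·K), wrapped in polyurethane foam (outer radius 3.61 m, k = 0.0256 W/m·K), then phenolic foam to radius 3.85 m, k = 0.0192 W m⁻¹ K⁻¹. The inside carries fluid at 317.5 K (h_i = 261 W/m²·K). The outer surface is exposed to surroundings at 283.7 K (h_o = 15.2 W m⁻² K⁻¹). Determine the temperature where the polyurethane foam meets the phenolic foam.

Series thermal resistances, inner to outer:
  R_conv,in = 1/(4πr²h) = 1/(4π·2.97²·261) = 3.457×10^-5 K/W
  R_nickel alloy = (1/2.97 − 1/3.01)/(4πk) = 0.004474/(4π·12.7) = 2.804×10^-5 K/W
  R_polyurethane foam = (1/3.01 − 1/3.61)/(4πk) = 0.05522/(4π·0.0256) = 0.1716 K/W
  R_phenolic foam = (1/3.61 − 1/3.85)/(4πk) = 0.01727/(4π·0.0192) = 0.07157 K/W
  R_conv,out = 1/(4πr²h) = 1/(4π·3.85²·15.2) = 3.532×10^-4 K/W
ΣR = 3.457×10^-5 + 2.804×10^-5 + 0.1716 + 0.07157 + 3.532×10^-4 = 0.2436 K/W
Q = ΔT/ΣR = (317.5 K − 283.7 K)/0.2436 = 138.8 W
From the inner boundary to the polyurethane foam/phenolic foam interface, ΣR_partial = 0.1717 K/W.
T_interface = T_in − Q·ΣR_partial = 317.5 K − (138.8)(0.1717) = 293.7 K

T = 293.7 K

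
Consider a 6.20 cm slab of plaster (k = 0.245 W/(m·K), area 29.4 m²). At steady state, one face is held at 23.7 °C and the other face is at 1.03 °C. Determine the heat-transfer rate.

Q = kA·ΔT/L = 0.245 × 29.4 × |23.7 °C − 1.03 °C| / 0.0620 = 2630 W

Q = 2.63 kW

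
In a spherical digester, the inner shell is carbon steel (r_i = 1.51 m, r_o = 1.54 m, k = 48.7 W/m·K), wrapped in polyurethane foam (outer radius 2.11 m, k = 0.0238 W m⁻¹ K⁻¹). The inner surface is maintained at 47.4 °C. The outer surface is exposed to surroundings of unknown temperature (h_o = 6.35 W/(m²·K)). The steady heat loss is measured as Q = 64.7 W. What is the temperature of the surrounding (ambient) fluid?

Series resistances:
  R_carbon steel = (1/1.51 − 1/1.54)/(4πk) = 0.01290/(4π·48.7) = 2.108×10^-5 K/W
  R_polyurethane foam = (1/1.54 − 1/2.11)/(4πk) = 0.1754/(4π·0.0238) = 0.5865 K/W
  R_conv,out = 1/(4πr²h) = 1/(4π·2.11²·6.35) = 0.002815 K/W
ΣR = 0.5894 K/W
ΔT = Q·ΣR = 64.7 × 0.5894 = 38.13 K
Heat flows outward, so T_out = T_in − ΔT = 47.4 − 38.13 = 9.27 °C

T_out = 9.27 °C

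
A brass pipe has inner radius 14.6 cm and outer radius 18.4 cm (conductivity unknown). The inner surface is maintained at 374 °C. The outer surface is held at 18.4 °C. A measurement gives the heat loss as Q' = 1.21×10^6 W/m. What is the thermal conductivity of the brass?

ΣR = ΔT/Q' = |374 − 18.4|/1.21×10^6 = 2.939×10^-4 m·K/W
ln(r₂/r₁)/(2πk) = 2.939×10^-4 ⇒ k = 0.2313/(2π·2.939×10^-4) = 125 W/m·K

k = 125 W/m·K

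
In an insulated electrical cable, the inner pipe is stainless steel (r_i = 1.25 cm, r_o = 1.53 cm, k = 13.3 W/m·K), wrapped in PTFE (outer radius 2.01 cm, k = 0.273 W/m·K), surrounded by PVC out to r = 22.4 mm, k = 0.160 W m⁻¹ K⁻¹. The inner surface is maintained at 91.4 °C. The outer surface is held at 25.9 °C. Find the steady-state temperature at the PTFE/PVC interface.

Series thermal resistances, inner to outer:
  R'_stainless steel = ln(0.0153/0.0125)/(2πk) = 0.2021/(2π·13.3) = 0.002419 m·K/W
  R'_PTFE = ln(0.0201/0.0153)/(2πk) = 0.2729/(2π·0.273) = 0.1591 m·K/W
  R'_PVC = ln(0.0224/0.0201)/(2πk) = 0.1083/(2π·0.160) = 0.1078 m·K/W
ΣR = 0.002419 + 0.1591 + 0.1078 = 0.2693 m·K/W
Q' = ΔT/ΣR = (91.4 °C − 25.9 °C)/0.2693 = 243.2 W/m
From the inner boundary to the PTFE/PVC interface, ΣR_partial = 0.1615 m·K/W.
T_interface = T_in − Q'·ΣR_partial = 91.4 °C − (243.2)(0.1615) = 52.1 °C

T = 52.1 °C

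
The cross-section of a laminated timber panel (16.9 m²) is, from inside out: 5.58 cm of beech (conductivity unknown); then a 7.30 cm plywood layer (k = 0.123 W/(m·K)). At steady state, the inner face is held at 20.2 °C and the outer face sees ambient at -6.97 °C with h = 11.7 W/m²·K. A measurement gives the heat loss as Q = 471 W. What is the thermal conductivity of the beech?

ΣR = ΔT/Q = |20.2 − -6.97|/471 = 0.05769 K/W
Known resistances:
  R_plywood = L/(kA) = 0.0730/(0.123·16.9) = 0.03512 K/W
  R_conv,out = 1/(hA) = 1/(11.7·16.9) = 0.005057 K/W
R_beech = ΣR − ΣR_known = 0.05769 − 0.04018 = 0.01751 K/W
L/(kA) = 0.01751 ⇒ k = 0.0558/(0.01751·16.9) = 0.189 W/m·K

k = 0.189 W/m·K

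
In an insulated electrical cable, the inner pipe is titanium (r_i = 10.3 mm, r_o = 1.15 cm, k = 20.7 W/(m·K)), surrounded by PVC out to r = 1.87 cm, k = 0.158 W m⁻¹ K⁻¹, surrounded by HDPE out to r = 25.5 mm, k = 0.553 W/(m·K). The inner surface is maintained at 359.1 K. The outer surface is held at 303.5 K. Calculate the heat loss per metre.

Series thermal resistances, inner to outer:
  R'_titanium = ln(0.0115/0.0103)/(2πk) = 0.1102/(2π·20.7) = 8.473×10^-4 m·K/W
  R'_PVC = ln(0.0187/0.0115)/(2πk) = 0.4862/(2π·0.158) = 0.4897 m·K/W
  R'_HDPE = ln(0.0255/0.0187)/(2πk) = 0.3102/(2π·0.553) = 0.08926 m·K/W
ΣR = 8.473×10^-4 + 0.4897 + 0.08926 = 0.5798 m·K/W
Q' = ΔT/ΣR = (359.1 K − 303.5 K)/0.5798 = 95.9 W/m

Q' = 95.9 W/m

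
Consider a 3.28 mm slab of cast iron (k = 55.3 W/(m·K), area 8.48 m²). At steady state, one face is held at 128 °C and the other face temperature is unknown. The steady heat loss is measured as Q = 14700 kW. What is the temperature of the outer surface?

T_out = 25.2 °C

Sum the resistances:
  R_cast iron = L/(kA) = 0.00328/(55.3·8.48) = 6.994×10^-6 K/W
ΣR = 6.994×10^-6 K/W
ΔT = Q·ΣR = 1.47×10^7 × 6.994×10^-6 = 102.8 K
Heat flows outward, so T_out = T_in − ΔT = 128 − 102.8 = 25.2 °C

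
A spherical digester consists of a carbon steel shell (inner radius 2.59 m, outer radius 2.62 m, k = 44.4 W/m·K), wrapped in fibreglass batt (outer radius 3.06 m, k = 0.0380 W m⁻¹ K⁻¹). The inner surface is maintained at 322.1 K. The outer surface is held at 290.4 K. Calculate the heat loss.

Treat each layer as a resistance in series:
  R_carbon steel = (1/2.59 − 1/2.62)/(4πk) = 0.004421/(4π·44.4) = 7.924×10^-6 K/W
  R_fibreglass batt = (1/2.62 − 1/3.06)/(4πk) = 0.05488/(4π·0.0380) = 0.1149 K/W
ΣR = 7.924×10^-6 + 0.1149 = 0.1149 K/W
Q = ΔT/ΣR = (322.1 K − 290.4 K)/0.1149 = 276 W

Q = 276 W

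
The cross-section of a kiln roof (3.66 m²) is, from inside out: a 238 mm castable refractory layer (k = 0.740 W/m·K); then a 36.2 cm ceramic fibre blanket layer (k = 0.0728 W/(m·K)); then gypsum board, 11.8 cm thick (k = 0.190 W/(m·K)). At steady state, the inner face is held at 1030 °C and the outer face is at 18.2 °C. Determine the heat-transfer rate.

Series thermal resistances, inner to outer:
  R_castable refractory = L/(kA) = 0.238/(0.740·3.66) = 0.08787 K/W
  R_ceramic fibre blanket = L/(kA) = 0.362/(0.0728·3.66) = 1.359 K/W
  R_gypsum board = L/(kA) = 0.118/(0.190·3.66) = 0.1697 K/W
ΣR = 0.08787 + 1.359 + 0.1697 = 1.617 K/W
Q = ΔT/ΣR = (1030 °C − 18.2 °C)/1.617 = 626 W

Q = 626 W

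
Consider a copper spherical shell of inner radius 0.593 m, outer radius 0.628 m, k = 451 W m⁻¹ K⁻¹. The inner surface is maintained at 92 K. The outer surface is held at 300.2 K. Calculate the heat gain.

Q = 12600 kW

Q = 4πk·ΔT/(1/r₁ − 1/r₂) = 4π × 451 × 208.2 / (1/0.593 − 1/0.628) = 1.26×10^7 W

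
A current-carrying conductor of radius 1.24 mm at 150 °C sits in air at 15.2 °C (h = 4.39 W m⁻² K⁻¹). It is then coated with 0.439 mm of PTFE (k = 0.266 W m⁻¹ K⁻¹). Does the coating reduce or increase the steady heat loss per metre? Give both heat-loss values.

Critical radius for a cylinder: r_cr = k/h = 0.0606 m = 6.06 cm.
Outer radius after coating: r₂ = 0.00124 + 4.39×10^-4 = 0.001679 m.
Since r₁ < r_cr and r₂ ≤ r_cr, the coating moves toward the maximum at r_cr — heat loss rises.
Bare: R = 1/(2πr₁h) = 29.24 m·K/W; Q = 134.8/29.24 = 4.61 W/m.
Coated: R = R_cond + R_conv = 21.77 m·K/W; Q = 134.8/21.77 = 6.19 W/m.

increases: 4.61 → 6.19 W/m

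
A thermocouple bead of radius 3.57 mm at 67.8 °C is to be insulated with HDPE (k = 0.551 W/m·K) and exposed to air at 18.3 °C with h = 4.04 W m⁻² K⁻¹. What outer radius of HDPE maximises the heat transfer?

For a sphere, r_cr = 2k_ins/h = 2·0.551/4.04 = 0.273 m = 27.3 cm

r_cr = 27.3 cm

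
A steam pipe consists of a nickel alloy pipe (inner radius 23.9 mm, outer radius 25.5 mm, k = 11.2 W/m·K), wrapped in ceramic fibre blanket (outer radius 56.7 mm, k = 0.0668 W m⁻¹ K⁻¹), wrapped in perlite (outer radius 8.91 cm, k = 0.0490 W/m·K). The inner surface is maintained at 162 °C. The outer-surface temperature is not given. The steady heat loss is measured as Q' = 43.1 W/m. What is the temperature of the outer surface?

Series resistances:
  R'_nickel alloy = ln(0.0255/0.0239)/(2πk) = 0.06480/(2π·11.2) = 9.208×10^-4 m·K/W
  R'_ceramic fibre blanket = ln(0.0567/0.0255)/(2πk) = 0.7991/(2π·0.0668) = 1.904 m·K/W
  R'_perlite = ln(0.0891/0.0567)/(2πk) = 0.4520/(2π·0.0490) = 1.468 m·K/W
ΣR = 3.373 m·K/W
ΔT = Q'·ΣR = 43.1 × 3.373 = 145.4 K
Heat flows outward, so T_out = T_in − ΔT = 162 − 145.4 = 16.6 °C

T_out = 16.6 °C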